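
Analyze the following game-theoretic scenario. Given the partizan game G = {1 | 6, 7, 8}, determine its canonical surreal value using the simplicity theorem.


Left options: {1}, max = 1
Right options: {6, 7, 8}, min = 6
All options are numbers and max(Left) < min(Right), so by the simplicity theorem the value is the simplest (earliest-born) number strictly between 1 and 6.
Integers 2 through 5 all lie strictly between 1 and 6.
Among integers, the simplest (lowest birthday = smallest |n|; 0 is born on day 0, +-n on day n) is 2.
No non-integer in the interval can be simpler: if x is a non-integer in the interval, then floor(x) or ceil(x) also lies in the interval (the interval contains an integer), and both are proper prefixes of x's sign expansion, i.e. born earlier. So the game value is 2.
Game value = 2

2


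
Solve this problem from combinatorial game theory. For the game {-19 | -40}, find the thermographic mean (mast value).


Game = {-19 | -40}, a switch {a | b} with numbers a > b.
Its thermograph has left wall a - t and right wall b + t, which meet at t = (a - b)/2, where both equal (a + b)/2. So the mast (mean value) is at (a + b)/2.
Mean = (-19 + (-40))/2 = -59/2 = -59/2

-59/2


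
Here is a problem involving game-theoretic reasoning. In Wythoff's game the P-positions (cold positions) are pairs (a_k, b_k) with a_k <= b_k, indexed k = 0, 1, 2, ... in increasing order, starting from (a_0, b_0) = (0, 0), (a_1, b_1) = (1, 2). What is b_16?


By Wythoff's theorem, a_k = floor(k * phi) and b_k = floor(k * phi^2) = a_k + k, where phi = (1 + sqrt(5))/2 is the golden ratio.
phi = (1 + sqrt(5))/2 = 1.618034
phi^2 = phi + 1 = 2.618034
k = 16
k * phi^2 = 16 * 2.618034 = 41.888544
b_16 = floor(k * phi^2) = 41 (check: a_16 + k = 25 + 16 = 41)

41


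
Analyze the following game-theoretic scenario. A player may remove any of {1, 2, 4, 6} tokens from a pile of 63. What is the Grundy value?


The subtraction set is S = {1, 2, 4, 6}.
G(k) = mex{ G(k - s) : s in S, s <= k }. We compute iteratively: G(0) = 0.
G(1) = mex({0}) = 1
G(2) = mex({0, 1}) = 2
G(3) = mex({1, 2}) = 0
G(4) = mex({0, 2}) = 1
G(5) = mex({0, 1}) = 2
G(6) = mex({0, 1, 2}) = 3
G(7) = mex({0, 1, 2, 3}) = 4
G(8) = mex({1, 2, 3, 4}) = 0
G(9) = mex({0, 2, 4}) = 1
G(10) = mex({0, 1, 3}) = 2
G(11) = mex({1, 2, 4}) = 0
G(12) = mex({0, 2, 3}) = 1
G(13) = mex({0, 1, 4}) = 2
Observe that G(8)..G(13) = 0, 1, 2, 0, 1, 2 repeats G(0)..G(5) = 0, 1, 2, 0, 1, 2.
For k >= max(S) = 6, G(k) is determined by the previous 6 values G(k-6)..G(k-1); a window of 6 consecutive values has recurred shifted by 8, so by induction G(k + 8) = G(k) for all k >= 0: the sequence is periodic from the start with period 8.
One period: G(0..7) = 0, 1, 2, 0, 1, 2, 3, 4.
63 mod 8 = 7, so G(63) = G(7) = 4.

4


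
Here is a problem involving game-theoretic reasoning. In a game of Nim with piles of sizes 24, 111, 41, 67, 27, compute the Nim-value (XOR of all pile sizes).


We need the XOR (exclusive or) of all pile sizes.
After XOR-ing pile 1 (size 24): 0 XOR 24 = 24
After XOR-ing pile 2 (size 111): 24 XOR 111 = 119
After XOR-ing pile 3 (size 41): 119 XOR 41 = 94
After XOR-ing pile 4 (size 67): 94 XOR 67 = 29
After XOR-ing pile 5 (size 27): 29 XOR 27 = 6
The Nim-value of this position is 6.

6


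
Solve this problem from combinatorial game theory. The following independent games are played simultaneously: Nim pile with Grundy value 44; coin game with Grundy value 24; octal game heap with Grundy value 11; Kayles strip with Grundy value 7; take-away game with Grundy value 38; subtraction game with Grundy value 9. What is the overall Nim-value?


By the Sprague-Grundy theorem, the Grundy value of a sum of games is the XOR of individual Grundy values.
Nim pile: Grundy value = 44. Running XOR: 0 XOR 44 = 44
coin game: Grundy value = 24. Running XOR: 44 XOR 24 = 52
octal game heap: Grundy value = 11. Running XOR: 52 XOR 11 = 63
Kayles strip: Grundy value = 7. Running XOR: 63 XOR 7 = 56
take-away game: Grundy value = 38. Running XOR: 56 XOR 38 = 30
subtraction game: Grundy value = 9. Running XOR: 30 XOR 9 = 23
The combined Grundy value is 23.

23


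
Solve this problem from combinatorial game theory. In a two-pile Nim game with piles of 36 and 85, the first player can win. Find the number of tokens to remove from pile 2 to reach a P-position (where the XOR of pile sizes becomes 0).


Piles: 36 and 85
Current XOR: 36 XOR 85 = 113 (non-zero, so this is an N-position).
To make the XOR zero, we need to find a move that balances the piles.
For pile 2 (size 85): target = 85 XOR 113 = 36
We reduce pile 2 from 85 to 36.
Tokens removed: 85 - 36 = 49
Verification: 36 XOR 36 = 0

49


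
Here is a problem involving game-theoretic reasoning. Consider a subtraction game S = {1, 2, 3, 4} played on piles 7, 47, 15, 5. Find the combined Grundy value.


Subtraction set: {1, 2, 3, 4}
For this subtraction set, G(n) = n mod 5 (period = max + 1 = 5).
Pile 1 (size 7): G(7) = 7 mod 5 = 2
Pile 2 (size 47): G(47) = 47 mod 5 = 2
Pile 3 (size 15): G(15) = 15 mod 5 = 0
Pile 4 (size 5): G(5) = 5 mod 5 = 0
Total Grundy value = XOR of all: 2 XOR 2 XOR 0 XOR 0 = 0

0


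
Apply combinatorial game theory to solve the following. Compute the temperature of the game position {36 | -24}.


The game is {36 | -24}, a switch {a | b} with numbers a > b.
Cooling {a | b} by t gives {a - t | b + t}, which stops being hot when a - t = b + t, i.e. at t = (a - b)/2. So the temperature of a switch is (a - b)/2.
Temperature = (Left option - Right option) / 2
= (36 - (-24)) / 2
= 60 / 2
= 30

30


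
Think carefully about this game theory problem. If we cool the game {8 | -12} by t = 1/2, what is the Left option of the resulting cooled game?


Original game: {8 | -12} (a switch {a | b} with a > b).
Cooling by t (for t below the temperature (a - b)/2 = 10) taxes each move by t: {a | b} cooled by t is {a - t | b + t}.
Cooling amount: t = 1/2
Cooled Left option: 8 - 1/2 = 15/2
Cooled Right option: -12 + 1/2 = -23/2
Cooled game: {15/2 | -23/2}
Left option = 15/2

15/2


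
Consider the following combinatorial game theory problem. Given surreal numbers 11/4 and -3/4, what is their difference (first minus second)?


x = 11/4, y = -3/4
Converting to common denominator: 4
x = 11/4, y = -3/4
x - y = 11/4 - -3/4 = 7/2

7/2


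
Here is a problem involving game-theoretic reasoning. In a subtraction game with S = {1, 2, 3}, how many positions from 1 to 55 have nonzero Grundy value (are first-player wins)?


Subtraction set S = {1, 2, 3}, so G(n) = n mod 4.
G(n) = 0 when n is a multiple of 4.
Multiples of 4 in [1, 55]: 13
N-positions (nonzero Grundy) = 55 - 13 = 42

42


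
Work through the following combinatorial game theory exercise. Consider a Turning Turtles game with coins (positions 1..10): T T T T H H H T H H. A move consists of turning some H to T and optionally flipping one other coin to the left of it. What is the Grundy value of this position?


Coins: T T T T H H H T H H
Key fact: a single head at position k behaves exactly like a Nim heap of size k (turning it to T and optionally flipping a coin at j < k corresponds to moving the heap from k to j, or to 0), and heads combine as a disjunctive sum (two heads at the same place would cancel, matching j XOR j = 0). So the Nim-value is the XOR of the 1-indexed positions of the heads.
Face-up positions (1-indexed): [5, 6, 7, 9, 10]
XOR 0 with 5: 0 XOR 5 = 5
XOR 5 with 6: 5 XOR 6 = 3
XOR 3 with 7: 3 XOR 7 = 4
XOR 4 with 9: 4 XOR 9 = 13
XOR 13 with 10: 13 XOR 10 = 7
Nim-value = 7

7


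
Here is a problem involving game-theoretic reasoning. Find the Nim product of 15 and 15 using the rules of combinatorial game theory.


Nim multiplication is bilinear over XOR: (u XOR v) * w = (u*w) XOR (v*w).
So we split each operand into its bit components and XOR the pairwise Nim products.
15 = 1 + 2 + 4 + 8 (as XOR of powers of 2).
15 = 1 + 2 + 4 + 8 (as XOR of powers of 2).
Using the standard Nim-product table on single bits:
  2*2 = 3,   2*4 = 8,   2*8 = 12,
  4*4 = 6,   4*8 = 11,  8*8 = 13,
and  1*x = x (identity), k*l = l*k (commutative).
Pairwise Nim products:
  1 * 1 = 1
  1 * 2 = 2
  1 * 4 = 4
  1 * 8 = 8
  2 * 1 = 2
  2 * 2 = 3
  2 * 4 = 8
  2 * 8 = 12
  4 * 1 = 4
  4 * 2 = 8
  4 * 4 = 6
  4 * 8 = 11
  8 * 1 = 8
  8 * 2 = 12
  8 * 4 = 11
  8 * 8 = 13
XOR them: 1 XOR 2 XOR 4 XOR 8 XOR 2 XOR 3 XOR 8 XOR 12 XOR 4 XOR 8 XOR 6 XOR 11 XOR 8 XOR 12 XOR 11 XOR 13 = 9.
Result: 15 * 15 = 9 (in Nim).

9


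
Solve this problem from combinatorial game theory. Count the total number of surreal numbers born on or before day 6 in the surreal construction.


Day 0: {|} = 0 is born. Count = 1.
Day n: the number of surreal numbers born by day n is 2^(n+1) - 1.
By day 0: 2^1 - 1 = 1
By day 1: 2^2 - 1 = 3
By day 2: 2^3 - 1 = 7
By day 3: 2^4 - 1 = 15
By day 4: 2^5 - 1 = 31
By day 5: 2^6 - 1 = 63
By day 6: 2^7 - 1 = 127
By day 6: 127 surreal numbers.

127


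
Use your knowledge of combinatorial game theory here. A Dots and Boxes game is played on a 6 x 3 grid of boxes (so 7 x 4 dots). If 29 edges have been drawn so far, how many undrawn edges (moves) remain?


Grid: 6 x 3 boxes, i.e. 7 rows and 4 columns of dots.
Horizontal edges: (rows + 1) * cols = 7 * 3 = 21
Vertical edges: rows * (cols + 1) = 6 * 4 = 24
Total edges: 21 + 24 = 45
Edges drawn: 29
Remaining: 45 - 29 = 16

16


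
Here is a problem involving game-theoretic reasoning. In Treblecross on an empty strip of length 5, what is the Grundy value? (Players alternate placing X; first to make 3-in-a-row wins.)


Treblecross: place X on empty cells; 3-in-a-row wins.
Playing within two cells of an existing X lets the opponent win at once, so sensible play treats the cells i-2..i+2 around each X as dead. The player left with no safe cell loses, so this is a normal-play take-away game on strips of safe cells.
Placing X at cell i (0-indexed) of a strip of k safe cells leaves independent strips of sizes max(0, i-2) and max(0, k-i-3). Hence G(k) = mex{ G(max(0,i-2)) XOR G(max(0,k-i-3)) : 0 <= i < k }, with G(0) = 0.
G(1): splits (0,0):0^0=0 -> mex({0}) = 1
G(2): splits (0,0):0^0=0 -> mex({0}) = 1
G(3): splits (0,0):0^0=0 -> mex({0}) = 1
G(4): splits (0,1):0^1=1 (0,0):0^0=0 -> mex({0, 1}) = 2
G(5): splits (0,2):0^1=1 (0,1):0^1=1 (0,0):0^0=0 -> mex({0, 1}) = 2
Therefore G(5) = 2.

2


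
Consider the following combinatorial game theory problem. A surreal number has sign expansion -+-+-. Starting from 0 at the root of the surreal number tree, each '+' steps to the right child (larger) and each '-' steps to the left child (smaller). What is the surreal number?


Sign expansion: -+-+-
Rule: track bounds (lo, hi), initially (-inf, +inf). On '+', the current value becomes lo and we move to the simplest number in (value, hi): value + 1 if hi = +inf, otherwise the midpoint (value + hi)/2. On '-', the current value becomes hi and we move to value - 1 if lo = -inf, otherwise the midpoint (lo + value)/2.
Start at 0.
Step 1: sign = -, move left. Bounds: (-inf, 0). Value = -1
Step 2: sign = +, move right. Bounds: (-1, 0). Value = -1/2
Step 3: sign = -, move left. Bounds: (-1, -1/2). Value = -3/4
Step 4: sign = +, move right. Bounds: (-3/4, -1/2). Value = -5/8
Step 5: sign = -, move left. Bounds: (-3/4, -5/8). Value = -11/16
The surreal number with sign expansion -+-+- is -11/16.

-11/16


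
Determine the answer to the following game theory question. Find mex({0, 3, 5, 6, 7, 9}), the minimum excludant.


Set = {0, 3, 5, 6, 7, 9}
0 is in the set.
1 is NOT in the set. This is the mex.
mex = 1

1


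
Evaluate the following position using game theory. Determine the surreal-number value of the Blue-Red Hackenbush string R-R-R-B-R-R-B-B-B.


Edges (from ground): R-R-R-B-R-R-B-B-B
By Berlekamp's sign-expansion rule, a Blue-Red Hackenbush stalk has the value of the surreal number whose sign sequence is the edge sequence with B -> + and R -> -.
Sign sequence: ---+--+++
Trace the sign expansion in the surreal number tree, starting from 0:
Edge 1: R (sign -) -> bounds (-inf, 0), value = -1
Edge 2: R (sign -) -> bounds (-inf, -1), value = -2
Edge 3: R (sign -) -> bounds (-inf, -2), value = -3
Edge 4: B (sign +) -> bounds (-3, -2), value = -5/2
Edge 5: R (sign -) -> bounds (-3, -5/2), value = -11/4
Edge 6: R (sign -) -> bounds (-3, -11/4), value = -23/8
Edge 7: B (sign +) -> bounds (-23/8, -11/4), value = -45/16
Edge 8: B (sign +) -> bounds (-45/16, -11/4), value = -89/32
Edge 9: B (sign +) -> bounds (-89/32, -11/4), value = -177/64
Game value = -177/64

-177/64


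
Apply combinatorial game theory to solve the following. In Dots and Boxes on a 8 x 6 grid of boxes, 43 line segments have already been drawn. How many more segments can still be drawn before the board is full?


Grid: 8 x 6 boxes, i.e. 9 rows and 7 columns of dots.
Horizontal edges: (rows + 1) * cols = 9 * 6 = 54
Vertical edges: rows * (cols + 1) = 8 * 7 = 56
Total edges: 54 + 56 = 110
Edges drawn: 43
Remaining: 110 - 43 = 67

67


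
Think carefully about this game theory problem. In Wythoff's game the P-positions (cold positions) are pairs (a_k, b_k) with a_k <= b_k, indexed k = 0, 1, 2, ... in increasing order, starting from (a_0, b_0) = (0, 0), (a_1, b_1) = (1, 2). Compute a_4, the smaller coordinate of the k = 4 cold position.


By Wythoff's theorem, a_k = floor(k * phi) and b_k = floor(k * phi^2) = a_k + k, where phi = (1 + sqrt(5))/2 is the golden ratio.
phi = (1 + sqrt(5))/2 = 1.618034
k = 4
k * phi = 4 * 1.618034 = 6.472136
a_4 = floor(k * phi) = 6

6


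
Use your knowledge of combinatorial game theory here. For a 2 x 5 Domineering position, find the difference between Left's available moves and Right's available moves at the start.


Board is 2 x 5 (rows x cols).
Left (vertical) placements: (rows-1) * cols = 1 * 5 = 5
Right (horizontal) placements: rows * (cols-1) = 2 * 4 = 8
Advantage = Left - Right = 5 - 8 = -3

-3


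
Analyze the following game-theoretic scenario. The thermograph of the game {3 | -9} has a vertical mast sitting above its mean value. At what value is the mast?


Game = {3 | -9}, a switch {a | b} with numbers a > b.
Its thermograph has left wall a - t and right wall b + t, which meet at t = (a - b)/2, where both equal (a + b)/2. So the mast (mean value) is at (a + b)/2.
Mean = (3 + (-9))/2 = -6/2 = -3

-3


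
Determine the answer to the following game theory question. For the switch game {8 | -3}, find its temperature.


The game is {8 | -3}, a switch {a | b} with numbers a > b.
Cooling {a | b} by t gives {a - t | b + t}, which stops being hot when a - t = b + t, i.e. at t = (a - b)/2. So the temperature of a switch is (a - b)/2.
Temperature = (Left option - Right option) / 2
= (8 - (-3)) / 2
= 11 / 2
= 11/2

11/2


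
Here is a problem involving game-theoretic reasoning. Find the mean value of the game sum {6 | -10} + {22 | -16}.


G1 = {6 | -10}, G2 = {22 | -16}
Each is a switch {a | b} with numbers a > b; its mean value is (a + b)/2, and mean value is additive over game sums: m(G1 + G2) = m(G1) + m(G2).
Mean of G1 = (6 + (-10))/2 = -4/2 = -2
Mean of G2 = (22 + (-16))/2 = 6/2 = 3
Mean of G1 + G2 = -2 + 3 = 1

1


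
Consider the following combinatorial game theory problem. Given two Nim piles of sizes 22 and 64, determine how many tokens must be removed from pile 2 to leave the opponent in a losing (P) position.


Piles: 22 and 64
Current XOR: 22 XOR 64 = 86 (non-zero, so this is an N-position).
To make the XOR zero, we need to find a move that balances the piles.
For pile 2 (size 64): target = 64 XOR 86 = 22
We reduce pile 2 from 64 to 22.
Tokens removed: 64 - 22 = 42
Verification: 22 XOR 22 = 0

42


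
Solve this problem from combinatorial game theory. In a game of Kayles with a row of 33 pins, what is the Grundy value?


Kayles: a move removes 1 or 2 adjacent pins from a contiguous row.
Removing pins from a row of k leaves two independent rows (a, b) with a + b = k - 1 (one pin) or a + b = k - 2 (two pins); an end removal gives a = 0.
By Sprague-Grundy, G(k) = mex{ G(a) XOR G(b) } over all these splits. G(0) = 0.
G(1): splits (0,0):0^0=0 -> mex({0}) = 1
G(2): splits (0,1):0^1=1 (0,0):0^0=0 -> mex({0, 1}) = 2
G(3): splits (0,2):0^2=2 (1,1):1^1=0 (0,1):0^1=1 -> mex({0, 1, 2}) = 3
G(4): splits (0,3):0^3=3 (1,2):1^2=3 (0,2):0^2=2 (1,1):1^1=0 -> mex({0, 2, 3}) = 1
G(5): splits (0,4):0^1=1 (1,3):1^3=2 (2,2):2^2=0 (0,3):0^3=3 (1,2):1^2=3 -> mex({0, 1, 2, 3}) = 4
G(6) = mex({0, 1, 2, 4}) = 3
G(7) = mex({0, 1, 3, 4, 5}) = 2
G(8) = mex({0, 2, 3, 5, 6}) = 1
G(9) = mex({0, 1, 2, 3, 6, 7}) = 4
G(10) = mex({0, 1, 3, 4, 5, 7}) = 2
G(11) = mex({0, 1, 2, 3, 4, 5}) = 6
G(12) = mex({0, 1, 2, 3, 5, 6, 7}) = 4
G(13) = mex({0, 2, 3, 4, 6, 7}) = 1
G(14) = mex({0, 1, 4, 5, 6, 7}) = 2
G(15) = mex({0, 1, 2, 3, 4, 5, 6}) = 7
G(16) = mex({0, 2, 3, 5, 6, 7}) = 1
G(17) = mex({0, 1, 2, 3, 5, 6, 7}) = 4
G(18) = mex({0, 1, 2, 4, 5, 6}) = 3
G(19) = mex({0, 1, 3, 4, 5, 7}) = 2
G(20) = mex({0, 2, 3, 4, 5, 6, 7}) = 1
G(21) = mex({0, 1, 2, 3, 5, 6, 7}) = 4
G(22) = mex({0, 1, 2, 3, 4, 5, 7}) = 6
G(23) = mex({0, 1, 2, 3, 4, 5, 6}) = 7
G(24) = mex({0, 1, 2, 3, 5, 6, 7}) = 4
G(25) = mex({0, 2, 3, 4, 6, 7}) = 1
G(26) = mex({0, 1, 3, 4, 5, 6, 7}) = 2
G(27) = mex({0, 1, 2, 3, 4, 5, 6, 7}) = 8
G(28) = mex({0, 1, 2, 3, 4, 6, 7, 8}) = 5
G(29) = mex({0, 1, 2, 3, 5, 6, 7, 8, 9}) = 4
G(30) = mex({0, 1, 2, 3, 4, 5, 6, 9, 10}) = 7
G(31) = mex({0, 1, 3, 4, 5, 7, 10, 11}) = 2
G(32) = mex({0, 2, 3, 4, 5, 6, 7, 9, 11}) = 1
G(33) = mex({0, 1, 2, 3, 4, 5, 6, 7, 9, 12}) = 8
Therefore G(33) = 8.

8


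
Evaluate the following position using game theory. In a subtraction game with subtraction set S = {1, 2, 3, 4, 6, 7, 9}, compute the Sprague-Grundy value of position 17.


The subtraction set is S = {1, 2, 3, 4, 6, 7, 9}.
G(k) = mex{ G(k - s) : s in S, s <= k }. We compute iteratively: G(0) = 0.
G(1) = mex({0}) = 1
G(2) = mex({0, 1}) = 2
G(3) = mex({0, 1, 2}) = 3
G(4) = mex({0, 1, 2, 3}) = 4
G(5) = mex({1, 2, 3, 4}) = 0
G(6) = mex({0, 2, 3, 4}) = 1
G(7) = mex({0, 1, 3, 4}) = 2
G(8) = mex({0, 1, 2, 4}) = 3
G(9) = mex({0, 1, 2, 3}) = 4
G(10) = mex({1, 2, 3, 4}) = 0
G(11) = mex({0, 2, 3, 4}) = 1
G(12) = mex({0, 1, 3, 4}) = 2
G(13) = mex({0, 1, 2, 4}) = 3
Observe that G(5)..G(13) = 0, 1, 2, 3, 4, 0, 1, 2, 3 repeats G(0)..G(8) = 0, 1, 2, 3, 4, 0, 1, 2, 3.
For k >= max(S) = 9, G(k) is determined by the previous 9 values G(k-9)..G(k-1); a window of 9 consecutive values has recurred shifted by 5, so by induction G(k + 5) = G(k) for all k >= 0: the sequence is periodic from the start with period 5.
One period: G(0..4) = 0, 1, 2, 3, 4.
17 mod 5 = 2, so G(17) = G(2) = 2.

2


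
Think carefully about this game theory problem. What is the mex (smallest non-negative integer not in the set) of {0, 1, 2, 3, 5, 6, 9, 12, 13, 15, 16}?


Set = {0, 1, 2, 3, 5, 6, 9, 12, 13, 15, 16}
0 is in the set.
1 is in the set.
2 is in the set.
3 is in the set.
4 is NOT in the set. This is the mex.
mex = 4

4


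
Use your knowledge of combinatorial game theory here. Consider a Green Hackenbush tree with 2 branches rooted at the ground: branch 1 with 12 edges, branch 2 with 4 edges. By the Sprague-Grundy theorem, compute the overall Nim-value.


The tree has 2 branches from the ground vertex.
In Green Hackenbush, the Nim-value of a simple path of length k is k.
Branch 1: length 12, Nim-value = 12
Branch 2: length 4, Nim-value = 4
Total Nim-value = XOR of all branch values:
0 XOR 12 = 12
12 XOR 4 = 8
Nim-value of the tree = 8

8


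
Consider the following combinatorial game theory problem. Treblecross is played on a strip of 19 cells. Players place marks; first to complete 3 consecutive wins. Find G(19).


Treblecross: place X on empty cells; 3-in-a-row wins.
Playing within two cells of an existing X lets the opponent win at once, so sensible play treats the cells i-2..i+2 around each X as dead. The player left with no safe cell loses, so this is a normal-play take-away game on strips of safe cells.
Placing X at cell i (0-indexed) of a strip of k safe cells leaves independent strips of sizes max(0, i-2) and max(0, k-i-3). Hence G(k) = mex{ G(max(0,i-2)) XOR G(max(0,k-i-3)) : 0 <= i < k }, with G(0) = 0.
G(1): splits (0,0):0^0=0 -> mex({0}) = 1
G(2): splits (0,0):0^0=0 -> mex({0}) = 1
G(3): splits (0,0):0^0=0 -> mex({0}) = 1
G(4): splits (0,1):0^1=1 (0,0):0^0=0 -> mex({0, 1}) = 2
G(5): splits (0,2):0^1=1 (0,1):0^1=1 (0,0):0^0=0 -> mex({0, 1}) = 2
G(6) = mex({1}) = 0
G(7) = mex({0, 1, 2}) = 3
G(8) = mex({0, 1, 2}) = 3
G(9) = mex({0, 2}) = 1
G(10) = mex({0, 2, 3}) = 1
G(11) = mex({0, 3}) = 1
G(12) = mex({1, 3}) = 0
G(13) = mex({0, 1, 2, 3}) = 4
G(14) = mex({0, 1, 2}) = 3
G(15) = mex({0, 1, 2}) = 3
G(16) = mex({0, 1, 2, 4}) = 3
G(17) = mex({0, 1, 3, 4}) = 2
G(18) = mex({0, 1, 3, 4}) = 2
G(19) = mex({0, 1, 3, 5}) = 2
Therefore G(19) = 2.

2


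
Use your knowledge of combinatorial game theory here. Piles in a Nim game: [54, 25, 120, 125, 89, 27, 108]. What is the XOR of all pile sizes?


We need the XOR (exclusive or) of all pile sizes.
After XOR-ing pile 1 (size 54): 0 XOR 54 = 54
After XOR-ing pile 2 (size 25): 54 XOR 25 = 47
After XOR-ing pile 3 (size 120): 47 XOR 120 = 87
After XOR-ing pile 4 (size 125): 87 XOR 125 = 42
After XOR-ing pile 5 (size 89): 42 XOR 89 = 115
After XOR-ing pile 6 (size 27): 115 XOR 27 = 104
After XOR-ing pile 7 (size 108): 104 XOR 108 = 4
The Nim-value of this position is 4.

4


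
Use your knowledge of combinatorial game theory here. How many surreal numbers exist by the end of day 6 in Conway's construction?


Day 0: {|} = 0 is born. Count = 1.
Day n: the number of surreal numbers born by day n is 2^(n+1) - 1.
By day 0: 2^1 - 1 = 1
By day 1: 2^2 - 1 = 3
By day 2: 2^3 - 1 = 7
By day 3: 2^4 - 1 = 15
By day 4: 2^5 - 1 = 31
By day 5: 2^6 - 1 = 63
By day 6: 2^7 - 1 = 127
By day 6: 127 surreal numbers.

127


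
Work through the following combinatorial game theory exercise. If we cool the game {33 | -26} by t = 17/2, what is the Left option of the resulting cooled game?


Original game: {33 | -26} (a switch {a | b} with a > b).
Cooling by t (for t below the temperature (a - b)/2 = 59/2) taxes each move by t: {a | b} cooled by t is {a - t | b + t}.
Cooling amount: t = 17/2
Cooled Left option: 33 - 17/2 = 49/2
Cooled Right option: -26 + 17/2 = -35/2
Cooled game: {49/2 | -35/2}
Left option = 49/2

49/2


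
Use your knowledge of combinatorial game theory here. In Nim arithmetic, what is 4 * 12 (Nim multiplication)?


Nim multiplication is bilinear over XOR: (u XOR v) * w = (u*w) XOR (v*w).
So we split each operand into its bit components and XOR the pairwise Nim products.
4 = 4 (as XOR of powers of 2).
12 = 4 + 8 (as XOR of powers of 2).
Using the standard Nim-product table on single bits:
  2*2 = 3,   2*4 = 8,   2*8 = 12,
  4*4 = 6,   4*8 = 11,  8*8 = 13,
and  1*x = x (identity), k*l = l*k (commutative).
Pairwise Nim products:
  4 * 4 = 6
  4 * 8 = 11
XOR them: 6 XOR 11 = 13.
Result: 4 * 12 = 13 (in Nim).

13


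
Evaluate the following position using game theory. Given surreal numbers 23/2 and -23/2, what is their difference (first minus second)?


x = 23/2, y = -23/2
Converting to common denominator: 2
x = 23/2, y = -23/2
x - y = 23/2 - -23/2 = 23

23


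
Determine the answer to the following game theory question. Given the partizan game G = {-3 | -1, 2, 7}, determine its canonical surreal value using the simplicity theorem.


Left options: {-3}, max = -3
Right options: {-1, 2, 7}, min = -1
All options are numbers and max(Left) < min(Right), so by the simplicity theorem the value is the simplest (earliest-born) number strictly between -3 and -1.
The only integer strictly between -3 and -1 is -2.
No non-integer in the interval can be simpler: if x is a non-integer in the interval, then floor(x) or ceil(x) also lies in the interval (the interval contains an integer), and both are proper prefixes of x's sign expansion, i.e. born earlier. So the game value is -2.
Game value = -2

-2


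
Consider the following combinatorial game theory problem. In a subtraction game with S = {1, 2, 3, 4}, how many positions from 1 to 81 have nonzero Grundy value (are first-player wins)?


Subtraction set S = {1, 2, 3, 4}, so G(n) = n mod 5.
G(n) = 0 when n is a multiple of 5.
Multiples of 5 in [1, 81]: 16
N-positions (nonzero Grundy) = 81 - 16 = 65

65


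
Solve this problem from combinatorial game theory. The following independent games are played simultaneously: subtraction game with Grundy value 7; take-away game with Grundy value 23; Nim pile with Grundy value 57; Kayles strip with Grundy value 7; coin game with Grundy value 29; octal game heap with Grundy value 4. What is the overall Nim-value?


By the Sprague-Grundy theorem, the Grundy value of a sum of games is the XOR of individual Grundy values.
subtraction game: Grundy value = 7. Running XOR: 0 XOR 7 = 7
take-away game: Grundy value = 23. Running XOR: 7 XOR 23 = 16
Nim pile: Grundy value = 57. Running XOR: 16 XOR 57 = 41
Kayles strip: Grundy value = 7. Running XOR: 41 XOR 7 = 46
coin game: Grundy value = 29. Running XOR: 46 XOR 29 = 51
octal game heap: Grundy value = 4. Running XOR: 51 XOR 4 = 55
The combined Grundy value is 55.

55


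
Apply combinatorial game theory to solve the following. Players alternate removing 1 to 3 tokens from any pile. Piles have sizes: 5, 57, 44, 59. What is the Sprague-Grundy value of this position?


Subtraction set: {1, 2, 3}
For this subtraction set, G(n) = n mod 4 (period = max + 1 = 4).
Pile 1 (size 5): G(5) = 5 mod 4 = 1
Pile 2 (size 57): G(57) = 57 mod 4 = 1
Pile 3 (size 44): G(44) = 44 mod 4 = 0
Pile 4 (size 59): G(59) = 59 mod 4 = 3
Total Grundy value = XOR of all: 1 XOR 1 XOR 0 XOR 3 = 3

3


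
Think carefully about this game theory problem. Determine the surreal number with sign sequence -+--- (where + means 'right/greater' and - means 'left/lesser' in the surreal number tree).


Sign expansion: -+---
Rule: track bounds (lo, hi), initially (-inf, +inf). On '+', the current value becomes lo and we move to the simplest number in (value, hi): value + 1 if hi = +inf, otherwise the midpoint (value + hi)/2. On '-', the current value becomes hi and we move to value - 1 if lo = -inf, otherwise the midpoint (lo + value)/2.
Start at 0.
Step 1: sign = -, move left. Bounds: (-inf, 0). Value = -1
Step 2: sign = +, move right. Bounds: (-1, 0). Value = -1/2
Step 3: sign = -, move left. Bounds: (-1, -1/2). Value = -3/4
Step 4: sign = -, move left. Bounds: (-1, -3/4). Value = -7/8
Step 5: sign = -, move left. Bounds: (-1, -7/8). Value = -15/16
The surreal number with sign expansion -+--- is -15/16.

-15/16


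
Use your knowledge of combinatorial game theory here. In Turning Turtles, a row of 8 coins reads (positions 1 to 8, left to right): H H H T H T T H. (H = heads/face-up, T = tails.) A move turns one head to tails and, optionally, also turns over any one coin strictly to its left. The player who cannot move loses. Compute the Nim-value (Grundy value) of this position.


Coins: H H H T H T T H
Key fact: a single head at position k behaves exactly like a Nim heap of size k (turning it to T and optionally flipping a coin at j < k corresponds to moving the heap from k to j, or to 0), and heads combine as a disjunctive sum (two heads at the same place would cancel, matching j XOR j = 0). So the Nim-value is the XOR of the 1-indexed positions of the heads.
Face-up positions (1-indexed): [1, 2, 3, 5, 8]
XOR 0 with 1: 0 XOR 1 = 1
XOR 1 with 2: 1 XOR 2 = 3
XOR 3 with 3: 3 XOR 3 = 0
XOR 0 with 5: 0 XOR 5 = 5
XOR 5 with 8: 5 XOR 8 = 13
Nim-value = 13

13


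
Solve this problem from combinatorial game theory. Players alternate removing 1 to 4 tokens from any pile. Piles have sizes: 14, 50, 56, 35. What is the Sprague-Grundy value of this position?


Subtraction set: {1, 2, 3, 4}
For this subtraction set, G(n) = n mod 5 (period = max + 1 = 5).
Pile 1 (size 14): G(14) = 14 mod 5 = 4
Pile 2 (size 50): G(50) = 50 mod 5 = 0
Pile 3 (size 56): G(56) = 56 mod 5 = 1
Pile 4 (size 35): G(35) = 35 mod 5 = 0
Total Grundy value = XOR of all: 4 XOR 0 XOR 1 XOR 0 = 5

5


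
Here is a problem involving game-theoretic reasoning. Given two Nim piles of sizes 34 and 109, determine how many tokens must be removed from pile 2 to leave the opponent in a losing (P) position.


Piles: 34 and 109
Current XOR: 34 XOR 109 = 79 (non-zero, so this is an N-position).
To make the XOR zero, we need to find a move that balances the piles.
For pile 2 (size 109): target = 109 XOR 79 = 34
We reduce pile 2 from 109 to 34.
Tokens removed: 109 - 34 = 75
Verification: 34 XOR 34 = 0

75


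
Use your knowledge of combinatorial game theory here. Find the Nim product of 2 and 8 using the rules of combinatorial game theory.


Nim multiplication is bilinear over XOR: (u XOR v) * w = (u*w) XOR (v*w).
So we split each operand into its bit components and XOR the pairwise Nim products.
2 = 2 (as XOR of powers of 2).
8 = 8 (as XOR of powers of 2).
Using the standard Nim-product table on single bits:
  2*2 = 3,   2*4 = 8,   2*8 = 12,
  4*4 = 6,   4*8 = 11,  8*8 = 13,
and  1*x = x (identity), k*l = l*k (commutative).
Pairwise Nim products:
  2 * 8 = 12
XOR them: 12 = 12.
Result: 2 * 8 = 12 (in Nim).

12


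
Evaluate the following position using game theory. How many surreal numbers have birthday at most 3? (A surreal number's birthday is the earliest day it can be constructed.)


Day 0: {|} = 0 is born. Count = 1.
Day n: the number of surreal numbers born by day n is 2^(n+1) - 1.
By day 0: 2^1 - 1 = 1
By day 1: 2^2 - 1 = 3
By day 2: 2^3 - 1 = 7
By day 3: 2^4 - 1 = 15
By day 3: 15 surreal numbers.

15


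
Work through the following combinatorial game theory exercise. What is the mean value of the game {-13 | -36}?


Game = {-13 | -36}, a switch {a | b} with numbers a > b.
Its thermograph has left wall a - t and right wall b + t, which meet at t = (a - b)/2, where both equal (a + b)/2. So the mast (mean value) is at (a + b)/2.
Mean = (-13 + (-36))/2 = -49/2 = -49/2

-49/2


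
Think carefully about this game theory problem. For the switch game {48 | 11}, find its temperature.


The game is {48 | 11}, a switch {a | b} with numbers a > b.
Cooling {a | b} by t gives {a - t | b + t}, which stops being hot when a - t = b + t, i.e. at t = (a - b)/2. So the temperature of a switch is (a - b)/2.
Temperature = (Left option - Right option) / 2
= (48 - (11)) / 2
= 37 / 2
= 37/2

37/2


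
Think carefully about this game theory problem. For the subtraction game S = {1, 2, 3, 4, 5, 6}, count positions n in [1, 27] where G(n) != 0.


Subtraction set S = {1, 2, 3, 4, 5, 6}, so G(n) = n mod 7.
G(n) = 0 when n is a multiple of 7.
Multiples of 7 in [1, 27]: 3
N-positions (nonzero Grundy) = 27 - 3 = 24

24


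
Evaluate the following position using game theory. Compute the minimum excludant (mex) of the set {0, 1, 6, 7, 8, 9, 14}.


Set = {0, 1, 6, 7, 8, 9, 14}
0 is in the set.
1 is in the set.
2 is NOT in the set. This is the mex.
mex = 2

2


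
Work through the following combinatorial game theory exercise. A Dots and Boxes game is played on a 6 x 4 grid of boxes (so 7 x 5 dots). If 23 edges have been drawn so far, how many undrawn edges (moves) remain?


Grid: 6 x 4 boxes, i.e. 7 rows and 5 columns of dots.
Horizontal edges: (rows + 1) * cols = 7 * 4 = 28
Vertical edges: rows * (cols + 1) = 6 * 5 = 30
Total edges: 28 + 30 = 58
Edges drawn: 23
Remaining: 58 - 23 = 35

35


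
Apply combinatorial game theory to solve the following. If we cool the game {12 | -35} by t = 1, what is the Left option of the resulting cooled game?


Original game: {12 | -35} (a switch {a | b} with a > b).
Cooling by t (for t below the temperature (a - b)/2 = 47/2) taxes each move by t: {a | b} cooled by t is {a - t | b + t}.
Cooling amount: t = 1
Cooled Left option: 12 - 1 = 11
Cooled Right option: -35 + 1 = -34
Cooled game: {11 | -34}
Left option = 11

11


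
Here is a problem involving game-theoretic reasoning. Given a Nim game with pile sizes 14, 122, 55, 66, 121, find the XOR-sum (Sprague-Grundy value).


We need the XOR (exclusive or) of all pile sizes.
After XOR-ing pile 1 (size 14): 0 XOR 14 = 14
After XOR-ing pile 2 (size 122): 14 XOR 122 = 116
After XOR-ing pile 3 (size 55): 116 XOR 55 = 67
After XOR-ing pile 4 (size 66): 67 XOR 66 = 1
After XOR-ing pile 5 (size 121): 1 XOR 121 = 120
The Nim-value of this position is 120.

120


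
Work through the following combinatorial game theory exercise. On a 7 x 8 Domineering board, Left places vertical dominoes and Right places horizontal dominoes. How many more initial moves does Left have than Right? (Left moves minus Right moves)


Board is 7 x 8 (rows x cols).
Left (vertical) placements: (rows-1) * cols = 6 * 8 = 48
Right (horizontal) placements: rows * (cols-1) = 7 * 7 = 49
Advantage = Left - Right = 48 - 49 = -1

-1


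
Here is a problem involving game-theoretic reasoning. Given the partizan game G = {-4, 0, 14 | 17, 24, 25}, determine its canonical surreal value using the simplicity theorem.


Left options: {-4, 0, 14}, max = 14
Right options: {17, 24, 25}, min = 17
All options are numbers and max(Left) < min(Right), so by the simplicity theorem the value is the simplest (earliest-born) number strictly between 14 and 17.
Integers 15 through 16 all lie strictly between 14 and 17.
Among integers, the simplest (lowest birthday = smallest |n|; 0 is born on day 0, +-n on day n) is 15.
No non-integer in the interval can be simpler: if x is a non-integer in the interval, then floor(x) or ceil(x) also lies in the interval (the interval contains an integer), and both are proper prefixes of x's sign expansion, i.e. born earlier. So the game value is 15.
Game value = 15

15


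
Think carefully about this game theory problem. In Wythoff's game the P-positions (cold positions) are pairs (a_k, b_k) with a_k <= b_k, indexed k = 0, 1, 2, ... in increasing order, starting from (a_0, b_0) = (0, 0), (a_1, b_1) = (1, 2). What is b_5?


By Wythoff's theorem, a_k = floor(k * phi) and b_k = floor(k * phi^2) = a_k + k, where phi = (1 + sqrt(5))/2 is the golden ratio.
phi = (1 + sqrt(5))/2 = 1.618034
phi^2 = phi + 1 = 2.618034
k = 5
k * phi^2 = 5 * 2.618034 = 13.090170
b_5 = floor(k * phi^2) = 13 (check: a_5 + k = 8 + 5 = 13)

13


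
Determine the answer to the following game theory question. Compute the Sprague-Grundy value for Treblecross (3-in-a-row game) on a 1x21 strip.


Treblecross: place X on empty cells; 3-in-a-row wins.
Playing within two cells of an existing X lets the opponent win at once, so sensible play treats the cells i-2..i+2 around each X as dead. The player left with no safe cell loses, so this is a normal-play take-away game on strips of safe cells.
Placing X at cell i (0-indexed) of a strip of k safe cells leaves independent strips of sizes max(0, i-2) and max(0, k-i-3). Hence G(k) = mex{ G(max(0,i-2)) XOR G(max(0,k-i-3)) : 0 <= i < k }, with G(0) = 0.
G(1): splits (0,0):0^0=0 -> mex({0}) = 1
G(2): splits (0,0):0^0=0 -> mex({0}) = 1
G(3): splits (0,0):0^0=0 -> mex({0}) = 1
G(4): splits (0,1):0^1=1 (0,0):0^0=0 -> mex({0, 1}) = 2
G(5): splits (0,2):0^1=1 (0,1):0^1=1 (0,0):0^0=0 -> mex({0, 1}) = 2
G(6) = mex({1}) = 0
G(7) = mex({0, 1, 2}) = 3
G(8) = mex({0, 1, 2}) = 3
G(9) = mex({0, 2}) = 1
G(10) = mex({0, 2, 3}) = 1
G(11) = mex({0, 3}) = 1
G(12) = mex({1, 3}) = 0
G(13) = mex({0, 1, 2, 3}) = 4
G(14) = mex({0, 1, 2}) = 3
G(15) = mex({0, 1, 2}) = 3
G(16) = mex({0, 1, 2, 4}) = 3
G(17) = mex({0, 1, 3, 4}) = 2
G(18) = mex({0, 1, 3, 4}) = 2
G(19) = mex({0, 1, 3, 5}) = 2
G(20) = mex({0, 1, 2, 3, 5}) = 4
G(21) = mex({0, 1, 2, 3, 5}) = 4
Therefore G(21) = 4.

4


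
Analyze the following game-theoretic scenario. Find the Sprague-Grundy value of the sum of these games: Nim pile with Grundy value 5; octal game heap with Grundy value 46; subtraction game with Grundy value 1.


By the Sprague-Grundy theorem, the Grundy value of a sum of games is the XOR of individual Grundy values.
Nim pile: Grundy value = 5. Running XOR: 0 XOR 5 = 5
octal game heap: Grundy value = 46. Running XOR: 5 XOR 46 = 43
subtraction game: Grundy value = 1. Running XOR: 43 XOR 1 = 42
The combined Grundy value is 42.

42


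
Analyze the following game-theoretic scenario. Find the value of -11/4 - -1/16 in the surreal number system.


x = -11/4, y = -1/16
Converting to common denominator: 16
x = -44/16, y = -1/16
x - y = -11/4 - -1/16 = -43/16

-43/16


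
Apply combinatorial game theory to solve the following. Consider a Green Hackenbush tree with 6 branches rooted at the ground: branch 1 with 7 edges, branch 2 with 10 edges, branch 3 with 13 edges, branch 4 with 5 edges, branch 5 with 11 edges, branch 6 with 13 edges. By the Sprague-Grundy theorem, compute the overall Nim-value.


The tree has 6 branches from the ground vertex.
In Green Hackenbush, the Nim-value of a simple path of length k is k.
Branch 1: length 7, Nim-value = 7
Branch 2: length 10, Nim-value = 10
Branch 3: length 13, Nim-value = 13
Branch 4: length 5, Nim-value = 5
Branch 5: length 11, Nim-value = 11
Branch 6: length 13, Nim-value = 13
Total Nim-value = XOR of all branch values:
0 XOR 7 = 7
7 XOR 10 = 13
13 XOR 13 = 0
0 XOR 5 = 5
5 XOR 11 = 14
14 XOR 13 = 3
Nim-value of the tree = 3

3


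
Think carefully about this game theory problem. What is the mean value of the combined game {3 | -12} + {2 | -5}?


G1 = {3 | -12}, G2 = {2 | -5}
Each is a switch {a | b} with numbers a > b; its mean value is (a + b)/2, and mean value is additive over game sums: m(G1 + G2) = m(G1) + m(G2).
Mean of G1 = (3 + (-12))/2 = -9/2 = -9/2
Mean of G2 = (2 + (-5))/2 = -3/2 = -3/2
Mean of G1 + G2 = -9/2 + -3/2 = -6

-6


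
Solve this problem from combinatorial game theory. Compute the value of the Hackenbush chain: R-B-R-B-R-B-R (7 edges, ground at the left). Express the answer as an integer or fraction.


Edges (from ground): R-B-R-B-R-B-R
By Berlekamp's sign-expansion rule, a Blue-Red Hackenbush stalk has the value of the surreal number whose sign sequence is the edge sequence with B -> + and R -> -.
Sign sequence: -+-+-+-
Trace the sign expansion in the surreal number tree, starting from 0:
Edge 1: R (sign -) -> bounds (-inf, 0), value = -1
Edge 2: B (sign +) -> bounds (-1, 0), value = -1/2
Edge 3: R (sign -) -> bounds (-1, -1/2), value = -3/4
Edge 4: B (sign +) -> bounds (-3/4, -1/2), value = -5/8
Edge 5: R (sign -) -> bounds (-3/4, -5/8), value = -11/16
Edge 6: B (sign +) -> bounds (-11/16, -5/8), value = -21/32
Edge 7: R (sign -) -> bounds (-11/16, -21/32), value = -43/64
Game value = -43/64

-43/64


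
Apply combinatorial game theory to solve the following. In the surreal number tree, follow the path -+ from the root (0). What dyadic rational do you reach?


Sign expansion: -+
Rule: track bounds (lo, hi), initially (-inf, +inf). On '+', the current value becomes lo and we move to the simplest number in (value, hi): value + 1 if hi = +inf, otherwise the midpoint (value + hi)/2. On '-', the current value becomes hi and we move to value - 1 if lo = -inf, otherwise the midpoint (lo + value)/2.
Start at 0.
Step 1: sign = -, move left. Bounds: (-inf, 0). Value = -1
Step 2: sign = +, move right. Bounds: (-1, 0). Value = -1/2
The surreal number with sign expansion -+ is -1/2.

-1/2


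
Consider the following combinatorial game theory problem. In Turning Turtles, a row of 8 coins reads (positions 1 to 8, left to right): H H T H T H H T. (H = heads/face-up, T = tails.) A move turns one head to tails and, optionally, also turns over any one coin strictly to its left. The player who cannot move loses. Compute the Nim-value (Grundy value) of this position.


Coins: H H T H T H H T
Key fact: a single head at position k behaves exactly like a Nim heap of size k (turning it to T and optionally flipping a coin at j < k corresponds to moving the heap from k to j, or to 0), and heads combine as a disjunctive sum (two heads at the same place would cancel, matching j XOR j = 0). So the Nim-value is the XOR of the 1-indexed positions of the heads.
Face-up positions (1-indexed): [1, 2, 4, 6, 7]
XOR 0 with 1: 0 XOR 1 = 1
XOR 1 with 2: 1 XOR 2 = 3
XOR 3 with 4: 3 XOR 4 = 7
XOR 7 with 6: 7 XOR 6 = 1
XOR 1 with 7: 1 XOR 7 = 6
Nim-value = 6

6


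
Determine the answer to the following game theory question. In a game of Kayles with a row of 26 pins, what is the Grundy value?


Kayles: a move removes 1 or 2 adjacent pins from a contiguous row.
Removing pins from a row of k leaves two independent rows (a, b) with a + b = k - 1 (one pin) or a + b = k - 2 (two pins); an end removal gives a = 0.
By Sprague-Grundy, G(k) = mex{ G(a) XOR G(b) } over all these splits. G(0) = 0.
G(1): splits (0,0):0^0=0 -> mex({0}) = 1
G(2): splits (0,1):0^1=1 (0,0):0^0=0 -> mex({0, 1}) = 2
G(3): splits (0,2):0^2=2 (1,1):1^1=0 (0,1):0^1=1 -> mex({0, 1, 2}) = 3
G(4): splits (0,3):0^3=3 (1,2):1^2=3 (0,2):0^2=2 (1,1):1^1=0 -> mex({0, 2, 3}) = 1
G(5): splits (0,4):0^1=1 (1,3):1^3=2 (2,2):2^2=0 (0,3):0^3=3 (1,2):1^2=3 -> mex({0, 1, 2, 3}) = 4
G(6) = mex({0, 1, 2, 4}) = 3
G(7) = mex({0, 1, 3, 4, 5}) = 2
G(8) = mex({0, 2, 3, 5, 6}) = 1
G(9) = mex({0, 1, 2, 3, 6, 7}) = 4
G(10) = mex({0, 1, 3, 4, 5, 7}) = 2
G(11) = mex({0, 1, 2, 3, 4, 5}) = 6
G(12) = mex({0, 1, 2, 3, 5, 6, 7}) = 4
G(13) = mex({0, 2, 3, 4, 6, 7}) = 1
G(14) = mex({0, 1, 4, 5, 6, 7}) = 2
G(15) = mex({0, 1, 2, 3, 4, 5, 6}) = 7
G(16) = mex({0, 2, 3, 5, 6, 7}) = 1
G(17) = mex({0, 1, 2, 3, 5, 6, 7}) = 4
G(18) = mex({0, 1, 2, 4, 5, 6}) = 3
G(19) = mex({0, 1, 3, 4, 5, 7}) = 2
G(20) = mex({0, 2, 3, 4, 5, 6, 7}) = 1
G(21) = mex({0, 1, 2, 3, 5, 6, 7}) = 4
G(22) = mex({0, 1, 2, 3, 4, 5, 7}) = 6
G(23) = mex({0, 1, 2, 3, 4, 5, 6}) = 7
G(24) = mex({0, 1, 2, 3, 5, 6, 7}) = 4
G(25) = mex({0, 2, 3, 4, 6, 7}) = 1
G(26) = mex({0, 1, 3, 4, 5, 6, 7}) = 2
Therefore G(26) = 2.

2
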